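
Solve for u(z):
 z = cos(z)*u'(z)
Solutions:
 u(z) = C1 + Integral(z/cos(z), z)


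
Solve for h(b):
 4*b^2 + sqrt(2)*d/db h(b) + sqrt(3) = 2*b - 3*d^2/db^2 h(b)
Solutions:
 h(b) = C1 + C2*exp(-sqrt(2)*b/3) - 2*sqrt(2)*b^3/3 + sqrt(2)*b^2/2 + 6*b^2 - 18*sqrt(2)*b - 3*b - sqrt(6)*b/2


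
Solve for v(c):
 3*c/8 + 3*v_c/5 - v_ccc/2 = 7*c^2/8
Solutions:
 v(c) = C1 + C2*exp(-sqrt(30)*c/5) + C3*exp(sqrt(30)*c/5) + 35*c^3/72 - 5*c^2/16 + 175*c/72


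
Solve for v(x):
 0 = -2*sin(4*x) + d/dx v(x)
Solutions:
 v(x) = C1 - cos(4*x)/2


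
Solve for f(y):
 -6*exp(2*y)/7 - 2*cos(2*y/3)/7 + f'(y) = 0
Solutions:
 f(y) = C1 + 3*exp(2*y)/7 + 3*sin(2*y/3)/7


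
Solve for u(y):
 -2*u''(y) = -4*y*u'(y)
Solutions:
 u(y) = C1 + C2*erfi(y)


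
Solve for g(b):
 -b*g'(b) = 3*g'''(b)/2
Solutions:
 g(b) = C1 + Integral(C2*airyai(-2^(1/3)*3^(2/3)*b/3) + C3*airybi(-2^(1/3)*3^(2/3)*b/3), b)


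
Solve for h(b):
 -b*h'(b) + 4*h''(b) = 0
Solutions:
 h(b) = C1 + C2*erfi(sqrt(2)*b/4)


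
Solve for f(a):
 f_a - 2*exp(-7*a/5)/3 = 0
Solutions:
 f(a) = C1 - 10*exp(-7*a/5)/21


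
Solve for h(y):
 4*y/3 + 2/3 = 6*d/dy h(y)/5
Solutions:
 h(y) = C1 + 5*y^2/9 + 5*y/9


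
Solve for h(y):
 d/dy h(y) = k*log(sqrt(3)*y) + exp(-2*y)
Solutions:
 h(y) = C1 + k*y*log(y) + k*y*(-1 + log(3)/2) - exp(-2*y)/2


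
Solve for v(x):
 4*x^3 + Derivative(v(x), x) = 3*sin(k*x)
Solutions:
 v(x) = C1 - x^4 - 3*cos(k*x)/k


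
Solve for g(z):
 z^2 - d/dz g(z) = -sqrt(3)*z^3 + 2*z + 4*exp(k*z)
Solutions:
 g(z) = C1 + sqrt(3)*z^4/4 + z^3/3 - z^2 - 4*exp(k*z)/k


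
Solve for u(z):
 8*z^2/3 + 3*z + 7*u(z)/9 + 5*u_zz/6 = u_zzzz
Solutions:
 u(z) = C1*exp(-sqrt(3)*z*sqrt(5 + sqrt(137))/6) + C2*exp(sqrt(3)*z*sqrt(5 + sqrt(137))/6) + C3*sin(sqrt(3)*z*sqrt(-5 + sqrt(137))/6) + C4*cos(sqrt(3)*z*sqrt(-5 + sqrt(137))/6) - 24*z^2/7 - 27*z/7 + 360/49


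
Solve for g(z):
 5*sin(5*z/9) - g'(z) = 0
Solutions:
 g(z) = C1 - 9*cos(5*z/9)


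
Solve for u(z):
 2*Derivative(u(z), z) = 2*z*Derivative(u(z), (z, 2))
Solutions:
 u(z) = C1 + C2*z^2


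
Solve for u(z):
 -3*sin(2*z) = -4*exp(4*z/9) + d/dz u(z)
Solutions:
 u(z) = C1 + 9*exp(4*z/9) + 3*cos(2*z)/2


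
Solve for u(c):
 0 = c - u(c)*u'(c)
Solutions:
 u(c) = -sqrt(C1 + c^2)
 u(c) = sqrt(C1 + c^2)


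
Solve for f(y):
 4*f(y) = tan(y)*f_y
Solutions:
 f(y) = C1*sin(y)^4


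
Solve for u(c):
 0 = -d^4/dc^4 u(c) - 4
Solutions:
 u(c) = C1 + C2*c + C3*c^2 + C4*c^3 - c^4/6


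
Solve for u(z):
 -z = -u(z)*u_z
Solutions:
 u(z) = -sqrt(C1 + z^2)
 u(z) = sqrt(C1 + z^2)


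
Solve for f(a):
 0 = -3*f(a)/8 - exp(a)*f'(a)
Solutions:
 f(a) = C1*exp(3*exp(-a)/8)


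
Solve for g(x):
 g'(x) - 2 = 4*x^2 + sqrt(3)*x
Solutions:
 g(x) = C1 + 4*x^3/3 + sqrt(3)*x^2/2 + 2*x


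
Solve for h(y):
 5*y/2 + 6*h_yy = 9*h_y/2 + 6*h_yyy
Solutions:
 h(y) = C1 + 5*y^2/18 + 20*y/27 + (C2*sin(sqrt(2)*y/2) + C3*cos(sqrt(2)*y/2))*exp(y/2)


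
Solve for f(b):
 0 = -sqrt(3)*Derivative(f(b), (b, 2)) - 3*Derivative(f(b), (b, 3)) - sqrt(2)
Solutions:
 f(b) = C1 + C2*b + C3*exp(-sqrt(3)*b/3) - sqrt(6)*b^2/6


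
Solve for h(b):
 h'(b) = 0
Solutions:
 h(b) = C1


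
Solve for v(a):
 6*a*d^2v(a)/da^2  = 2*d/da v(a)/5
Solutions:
 v(a) = C1 + C2*a^(16/15)


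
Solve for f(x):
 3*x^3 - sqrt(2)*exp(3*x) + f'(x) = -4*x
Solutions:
 f(x) = C1 - 3*x^4/4 - 2*x^2 + sqrt(2)*exp(3*x)/3


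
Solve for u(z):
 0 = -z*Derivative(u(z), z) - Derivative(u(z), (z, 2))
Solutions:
 u(z) = C1 + C2*erf(sqrt(2)*z/2)


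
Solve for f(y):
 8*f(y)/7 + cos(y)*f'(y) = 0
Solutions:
 f(y) = C1*(sin(y) - 1)^(4/7)/(sin(y) + 1)^(4/7)


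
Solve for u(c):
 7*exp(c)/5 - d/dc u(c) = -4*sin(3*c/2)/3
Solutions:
 u(c) = C1 + 7*exp(c)/5 - 8*cos(3*c/2)/9


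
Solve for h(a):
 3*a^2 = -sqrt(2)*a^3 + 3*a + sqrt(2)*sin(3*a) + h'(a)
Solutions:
 h(a) = C1 + sqrt(2)*a^4/4 + a^3 - 3*a^2/2 + sqrt(2)*cos(3*a)/3


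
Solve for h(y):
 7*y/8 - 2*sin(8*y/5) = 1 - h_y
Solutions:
 h(y) = C1 - 7*y^2/16 + y - 5*cos(8*y/5)/4


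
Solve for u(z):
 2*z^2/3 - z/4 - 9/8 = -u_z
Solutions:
 u(z) = C1 - 2*z^3/9 + z^2/8 + 9*z/8


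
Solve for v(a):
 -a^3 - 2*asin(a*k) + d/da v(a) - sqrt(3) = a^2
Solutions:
 v(a) = C1 + a^4/4 + a^3/3 + sqrt(3)*a + 2*Piecewise((a*asin(a*k) + sqrt(-a^2*k^2 + 1)/k, Ne(k, 0)), (0, True))


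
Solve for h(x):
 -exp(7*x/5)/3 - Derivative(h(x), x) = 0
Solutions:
 h(x) = C1 - 5*exp(7*x/5)/21


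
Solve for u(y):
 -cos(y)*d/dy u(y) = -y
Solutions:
 u(y) = C1 + Integral(y/cos(y), y)


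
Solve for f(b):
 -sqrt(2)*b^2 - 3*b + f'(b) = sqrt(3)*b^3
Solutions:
 f(b) = C1 + sqrt(3)*b^4/4 + sqrt(2)*b^3/3 + 3*b^2/2


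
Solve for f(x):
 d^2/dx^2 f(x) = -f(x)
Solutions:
 f(x) = C1*sin(x) + C2*cos(x)


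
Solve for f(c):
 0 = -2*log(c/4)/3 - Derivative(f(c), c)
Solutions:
 f(c) = C1 - 2*c*log(c)/3 + 2*c/3 + 4*c*log(2)/3


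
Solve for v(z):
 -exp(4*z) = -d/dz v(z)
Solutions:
 v(z) = C1 + exp(4*z)/4


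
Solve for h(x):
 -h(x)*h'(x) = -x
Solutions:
 h(x) = -sqrt(C1 + x^2)
 h(x) = sqrt(C1 + x^2)


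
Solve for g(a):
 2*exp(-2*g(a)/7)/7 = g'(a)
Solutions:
 g(a) = 7*log(-sqrt(C1 + 2*a)) - 7*log(7) + 7*log(2)/2
 g(a) = 7*log(C1 + 2*a)/2 - 7*log(7) + 7*log(2)/2


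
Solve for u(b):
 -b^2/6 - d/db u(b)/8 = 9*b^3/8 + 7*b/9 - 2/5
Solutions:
 u(b) = C1 - 9*b^4/4 - 4*b^3/9 - 28*b^2/9 + 16*b/5


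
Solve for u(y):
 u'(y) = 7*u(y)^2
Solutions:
 u(y) = -1/(C1 + 7*y)


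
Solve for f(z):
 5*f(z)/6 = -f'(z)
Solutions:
 f(z) = C1*exp(-5*z/6)


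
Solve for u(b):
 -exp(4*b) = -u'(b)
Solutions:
 u(b) = C1 + exp(4*b)/4


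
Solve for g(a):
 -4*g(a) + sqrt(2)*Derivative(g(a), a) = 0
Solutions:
 g(a) = C1*exp(2*sqrt(2)*a)


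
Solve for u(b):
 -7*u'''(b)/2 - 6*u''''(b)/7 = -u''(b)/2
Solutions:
 u(b) = C1 + C2*b + C3*exp(b*(-49 + sqrt(2737))/24) + C4*exp(-b*(49 + sqrt(2737))/24)


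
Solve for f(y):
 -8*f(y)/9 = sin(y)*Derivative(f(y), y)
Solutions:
 f(y) = C1*(cos(y) + 1)^(4/9)/(cos(y) - 1)^(4/9)


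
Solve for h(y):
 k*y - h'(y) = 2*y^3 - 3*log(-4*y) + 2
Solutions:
 h(y) = C1 + k*y^2/2 - y^4/2 + 3*y*log(-y) + y*(-5 + 6*log(2))


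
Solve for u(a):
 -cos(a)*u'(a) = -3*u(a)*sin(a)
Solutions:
 u(a) = C1/cos(a)^3


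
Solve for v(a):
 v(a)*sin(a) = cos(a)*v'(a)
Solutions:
 v(a) = C1/cos(a)


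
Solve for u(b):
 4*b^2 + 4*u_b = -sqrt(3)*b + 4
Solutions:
 u(b) = C1 - b^3/3 - sqrt(3)*b^2/8 + b


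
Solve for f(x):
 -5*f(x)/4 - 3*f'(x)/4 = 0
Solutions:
 f(x) = C1*exp(-5*x/3)


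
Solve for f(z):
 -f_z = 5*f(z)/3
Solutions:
 f(z) = C1*exp(-5*z/3)


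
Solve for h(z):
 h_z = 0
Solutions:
 h(z) = C1


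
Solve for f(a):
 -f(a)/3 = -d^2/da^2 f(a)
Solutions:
 f(a) = C1*exp(-sqrt(3)*a/3) + C2*exp(sqrt(3)*a/3)


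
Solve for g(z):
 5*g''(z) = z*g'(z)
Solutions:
 g(z) = C1 + C2*erfi(sqrt(10)*z/10)


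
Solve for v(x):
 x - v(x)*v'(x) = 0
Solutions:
 v(x) = -sqrt(C1 + x^2)
 v(x) = sqrt(C1 + x^2)


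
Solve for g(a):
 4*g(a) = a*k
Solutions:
 g(a) = a*k/4


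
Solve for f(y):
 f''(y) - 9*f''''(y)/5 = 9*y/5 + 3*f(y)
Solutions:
 f(y) = -3*y/5 + (C1*sin(3^(3/4)*5^(1/4)*y*sin(atan(sqrt(515)/5)/2)/3) + C2*cos(3^(3/4)*5^(1/4)*y*sin(atan(sqrt(515)/5)/2)/3))*exp(-3^(3/4)*5^(1/4)*y*cos(atan(sqrt(515)/5)/2)/3) + (C3*sin(3^(3/4)*5^(1/4)*y*sin(atan(sqrt(515)/5)/2)/3) + C4*cos(3^(3/4)*5^(1/4)*y*sin(atan(sqrt(515)/5)/2)/3))*exp(3^(3/4)*5^(1/4)*y*cos(atan(sqrt(515)/5)/2)/3)


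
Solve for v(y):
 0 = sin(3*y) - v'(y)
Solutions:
 v(y) = C1 - cos(3*y)/3


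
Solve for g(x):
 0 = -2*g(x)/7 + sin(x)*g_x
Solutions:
 g(x) = C1*(cos(x) - 1)^(1/7)/(cos(x) + 1)^(1/7)


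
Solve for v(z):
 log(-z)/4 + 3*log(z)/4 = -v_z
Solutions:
 v(z) = C1 - z*log(z) + z*(1 - I*pi/4)


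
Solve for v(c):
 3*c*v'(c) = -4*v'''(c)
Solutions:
 v(c) = C1 + Integral(C2*airyai(-6^(1/3)*c/2) + C3*airybi(-6^(1/3)*c/2), c)


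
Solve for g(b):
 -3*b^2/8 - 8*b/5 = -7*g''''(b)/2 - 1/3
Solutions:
 g(b) = C1 + C2*b + C3*b^2 + C4*b^3 + b^6/3360 + 2*b^5/525 - b^4/252


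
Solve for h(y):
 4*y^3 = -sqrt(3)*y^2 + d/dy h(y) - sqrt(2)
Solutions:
 h(y) = C1 + y^4 + sqrt(3)*y^3/3 + sqrt(2)*y


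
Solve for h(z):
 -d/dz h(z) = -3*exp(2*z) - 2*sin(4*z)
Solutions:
 h(z) = C1 + 3*exp(2*z)/2 - cos(4*z)/2


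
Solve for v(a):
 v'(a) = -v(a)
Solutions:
 v(a) = C1*exp(-a)


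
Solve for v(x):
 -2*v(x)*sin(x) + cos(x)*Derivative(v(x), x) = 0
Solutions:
 v(x) = C1/cos(x)^2


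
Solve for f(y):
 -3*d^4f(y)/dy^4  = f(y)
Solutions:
 f(y) = (C1*sin(sqrt(2)*3^(3/4)*y/6) + C2*cos(sqrt(2)*3^(3/4)*y/6))*exp(-sqrt(2)*3^(3/4)*y/6) + (C3*sin(sqrt(2)*3^(3/4)*y/6) + C4*cos(sqrt(2)*3^(3/4)*y/6))*exp(sqrt(2)*3^(3/4)*y/6)


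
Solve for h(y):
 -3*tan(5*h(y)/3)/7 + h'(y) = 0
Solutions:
 h(y) = -3*asin(C1*exp(5*y/7))/5 + 3*pi/5
 h(y) = 3*asin(C1*exp(5*y/7))/5


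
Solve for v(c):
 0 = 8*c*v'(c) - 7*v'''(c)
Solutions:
 v(c) = C1 + Integral(C2*airyai(2*7^(2/3)*c/7) + C3*airybi(2*7^(2/3)*c/7), c)


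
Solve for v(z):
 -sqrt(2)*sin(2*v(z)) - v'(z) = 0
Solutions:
 v(z) = pi - acos((-C1 - exp(4*sqrt(2)*z))/(C1 - exp(4*sqrt(2)*z)))/2
 v(z) = acos((-C1 - exp(4*sqrt(2)*z))/(C1 - exp(4*sqrt(2)*z)))/2


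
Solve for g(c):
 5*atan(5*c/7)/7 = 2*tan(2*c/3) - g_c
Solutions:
 g(c) = C1 - 5*c*atan(5*c/7)/7 + log(25*c^2 + 49)/2 - 3*log(cos(2*c/3))


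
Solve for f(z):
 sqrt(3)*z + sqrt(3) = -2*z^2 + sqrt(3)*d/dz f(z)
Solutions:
 f(z) = C1 + 2*sqrt(3)*z^3/9 + z^2/2 + z


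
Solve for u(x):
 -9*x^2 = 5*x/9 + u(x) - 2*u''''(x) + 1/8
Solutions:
 u(x) = C1*exp(-2^(3/4)*x/2) + C2*exp(2^(3/4)*x/2) + C3*sin(2^(3/4)*x/2) + C4*cos(2^(3/4)*x/2) - 9*x^2 - 5*x/9 - 1/8


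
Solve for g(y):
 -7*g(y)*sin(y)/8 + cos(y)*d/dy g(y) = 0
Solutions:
 g(y) = C1/cos(y)^(7/8)


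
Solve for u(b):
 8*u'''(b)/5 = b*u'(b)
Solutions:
 u(b) = C1 + Integral(C2*airyai(5^(1/3)*b/2) + C3*airybi(5^(1/3)*b/2), b)


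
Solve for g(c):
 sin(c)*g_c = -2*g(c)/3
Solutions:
 g(c) = C1*(cos(c) + 1)^(1/3)/(cos(c) - 1)^(1/3)


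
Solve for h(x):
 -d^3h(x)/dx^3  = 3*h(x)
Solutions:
 h(x) = C3*exp(-3^(1/3)*x) + (C1*sin(3^(5/6)*x/2) + C2*cos(3^(5/6)*x/2))*exp(3^(1/3)*x/2)


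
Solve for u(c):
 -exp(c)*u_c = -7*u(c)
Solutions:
 u(c) = C1*exp(-7*exp(-c))


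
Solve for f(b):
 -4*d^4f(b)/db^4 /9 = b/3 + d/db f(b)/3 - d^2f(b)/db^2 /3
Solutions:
 f(b) = C1 + C2*exp(b*((2*sqrt(2) + 3)^(-1/3) + (2*sqrt(2) + 3)^(1/3))/4)*sin(sqrt(3)*b*(-(2*sqrt(2) + 3)^(1/3) + (2*sqrt(2) + 3)^(-1/3))/4) + C3*exp(b*((2*sqrt(2) + 3)^(-1/3) + (2*sqrt(2) + 3)^(1/3))/4)*cos(sqrt(3)*b*(-(2*sqrt(2) + 3)^(1/3) + (2*sqrt(2) + 3)^(-1/3))/4) + C4*exp(-b*((2*sqrt(2) + 3)^(-1/3) + (2*sqrt(2) + 3)^(1/3))/2) - b^2/2 - b


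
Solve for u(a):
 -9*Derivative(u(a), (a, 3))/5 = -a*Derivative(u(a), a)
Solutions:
 u(a) = C1 + Integral(C2*airyai(15^(1/3)*a/3) + C3*airybi(15^(1/3)*a/3), a)


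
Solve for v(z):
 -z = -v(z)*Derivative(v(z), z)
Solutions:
 v(z) = -sqrt(C1 + z^2)
 v(z) = sqrt(C1 + z^2)


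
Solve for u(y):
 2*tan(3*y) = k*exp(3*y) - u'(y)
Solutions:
 u(y) = C1 + k*exp(3*y)/3 + 2*log(cos(3*y))/3


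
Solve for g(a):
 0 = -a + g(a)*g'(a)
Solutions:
 g(a) = -sqrt(C1 + a^2)
 g(a) = sqrt(C1 + a^2)


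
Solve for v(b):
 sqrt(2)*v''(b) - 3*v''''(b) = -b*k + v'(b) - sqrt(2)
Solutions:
 v(b) = C1 + C2*exp(b*(2*2^(5/6)/(sqrt(81 - 8*sqrt(2)) + 9)^(1/3) + 2^(2/3)*(sqrt(81 - 8*sqrt(2)) + 9)^(1/3))/12)*sin(sqrt(3)*b*(-2*2^(5/6)/(sqrt(81 - 8*sqrt(2)) + 9)^(1/3) + 2^(2/3)*(sqrt(81 - 8*sqrt(2)) + 9)^(1/3))/12) + C3*exp(b*(2*2^(5/6)/(sqrt(81 - 8*sqrt(2)) + 9)^(1/3) + 2^(2/3)*(sqrt(81 - 8*sqrt(2)) + 9)^(1/3))/12)*cos(sqrt(3)*b*(-2*2^(5/6)/(sqrt(81 - 8*sqrt(2)) + 9)^(1/3) + 2^(2/3)*(sqrt(81 - 8*sqrt(2)) + 9)^(1/3))/12) + C4*exp(-b*(2*2^(5/6)/(sqrt(81 - 8*sqrt(2)) + 9)^(1/3) + 2^(2/3)*(sqrt(81 - 8*sqrt(2)) + 9)^(1/3))/6) + b^2*k/2 + sqrt(2)*b*k + sqrt(2)*b


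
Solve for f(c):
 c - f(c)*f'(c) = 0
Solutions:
 f(c) = -sqrt(C1 + c^2)
 f(c) = sqrt(C1 + c^2)


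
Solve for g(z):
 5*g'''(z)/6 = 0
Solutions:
 g(z) = C1 + C2*z + C3*z^2


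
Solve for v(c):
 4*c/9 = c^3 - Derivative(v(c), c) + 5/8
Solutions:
 v(c) = C1 + c^4/4 - 2*c^2/9 + 5*c/8


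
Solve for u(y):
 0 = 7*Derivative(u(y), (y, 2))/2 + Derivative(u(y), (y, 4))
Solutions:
 u(y) = C1 + C2*y + C3*sin(sqrt(14)*y/2) + C4*cos(sqrt(14)*y/2)


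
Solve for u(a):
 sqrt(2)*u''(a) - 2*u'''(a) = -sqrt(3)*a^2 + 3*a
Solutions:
 u(a) = C1 + C2*a + C3*exp(sqrt(2)*a/2) - sqrt(6)*a^4/24 + a^3*(-4*sqrt(3) + 3*sqrt(2))/12 + a^2*(3/2 - sqrt(6))


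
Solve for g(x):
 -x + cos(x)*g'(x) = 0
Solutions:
 g(x) = C1 + Integral(x/cos(x), x)


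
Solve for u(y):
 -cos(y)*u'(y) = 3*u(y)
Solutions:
 u(y) = C1*(sin(y) - 1)^(3/2)/(sin(y) + 1)^(3/2)


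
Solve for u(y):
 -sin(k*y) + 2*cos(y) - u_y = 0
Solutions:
 u(y) = C1 + 2*sin(y) + cos(k*y)/k


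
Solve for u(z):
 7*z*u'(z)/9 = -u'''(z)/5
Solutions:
 u(z) = C1 + Integral(C2*airyai(-105^(1/3)*z/3) + C3*airybi(-105^(1/3)*z/3), z)


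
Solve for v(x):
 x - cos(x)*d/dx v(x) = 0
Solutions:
 v(x) = C1 + Integral(x/cos(x), x)


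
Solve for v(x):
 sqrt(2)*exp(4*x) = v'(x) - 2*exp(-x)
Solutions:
 v(x) = C1 + sqrt(2)*exp(4*x)/4 - 2*exp(-x)


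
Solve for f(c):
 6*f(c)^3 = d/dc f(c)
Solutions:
 f(c) = -sqrt(2)*sqrt(-1/(C1 + 6*c))/2
 f(c) = sqrt(2)*sqrt(-1/(C1 + 6*c))/2


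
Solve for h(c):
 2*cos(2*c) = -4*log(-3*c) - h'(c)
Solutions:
 h(c) = C1 - 4*c*log(-c) - 4*c*log(3) + 4*c - sin(2*c)


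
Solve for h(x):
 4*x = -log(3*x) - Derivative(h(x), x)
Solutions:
 h(x) = C1 - 2*x^2 - x*log(x) - x*log(3) + x


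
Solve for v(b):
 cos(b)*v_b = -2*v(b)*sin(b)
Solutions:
 v(b) = C1*cos(b)^2


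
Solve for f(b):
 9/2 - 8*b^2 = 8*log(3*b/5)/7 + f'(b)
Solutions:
 f(b) = C1 - 8*b^3/3 - 8*b*log(b)/7 - 8*b*log(3)/7 + 8*b*log(5)/7 + 79*b/14


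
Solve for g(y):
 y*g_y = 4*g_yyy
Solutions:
 g(y) = C1 + Integral(C2*airyai(2^(1/3)*y/2) + C3*airybi(2^(1/3)*y/2), y)


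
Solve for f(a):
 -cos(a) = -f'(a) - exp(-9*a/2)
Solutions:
 f(a) = C1 + sin(a) + 2*exp(-9*a/2)/9


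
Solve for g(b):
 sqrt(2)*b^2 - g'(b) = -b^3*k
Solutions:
 g(b) = C1 + b^4*k/4 + sqrt(2)*b^3/3


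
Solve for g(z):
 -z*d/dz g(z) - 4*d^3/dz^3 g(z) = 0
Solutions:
 g(z) = C1 + Integral(C2*airyai(-2^(1/3)*z/2) + C3*airybi(-2^(1/3)*z/2), z)


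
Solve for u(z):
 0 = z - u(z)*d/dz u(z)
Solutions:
 u(z) = -sqrt(C1 + z^2)
 u(z) = sqrt(C1 + z^2)


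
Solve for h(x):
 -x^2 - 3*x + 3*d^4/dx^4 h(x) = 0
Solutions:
 h(x) = C1 + C2*x + C3*x^2 + C4*x^3 + x^6/1080 + x^5/120


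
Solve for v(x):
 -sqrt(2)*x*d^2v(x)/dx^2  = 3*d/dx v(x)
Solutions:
 v(x) = C1 + C2*x^(1 - 3*sqrt(2)/2)


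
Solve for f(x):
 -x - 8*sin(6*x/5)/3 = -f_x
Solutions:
 f(x) = C1 + x^2/2 - 20*cos(6*x/5)/9


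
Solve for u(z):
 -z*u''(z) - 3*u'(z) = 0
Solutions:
 u(z) = C1 + C2/z^2


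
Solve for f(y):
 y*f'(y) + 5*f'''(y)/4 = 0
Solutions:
 f(y) = C1 + Integral(C2*airyai(-10^(2/3)*y/5) + C3*airybi(-10^(2/3)*y/5), y)


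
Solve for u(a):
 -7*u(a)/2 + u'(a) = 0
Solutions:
 u(a) = C1*exp(7*a/2)


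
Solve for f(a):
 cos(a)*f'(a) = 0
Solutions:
 f(a) = C1


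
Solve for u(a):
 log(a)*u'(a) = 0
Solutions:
 u(a) = C1


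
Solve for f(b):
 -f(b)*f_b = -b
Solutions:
 f(b) = -sqrt(C1 + b^2)
 f(b) = sqrt(C1 + b^2)


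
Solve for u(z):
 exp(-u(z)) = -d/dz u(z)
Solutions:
 u(z) = log(C1 - z)


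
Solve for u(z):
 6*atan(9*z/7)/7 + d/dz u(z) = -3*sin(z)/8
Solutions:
 u(z) = C1 - 6*z*atan(9*z/7)/7 + log(81*z^2 + 49)/3 + 3*cos(z)/8


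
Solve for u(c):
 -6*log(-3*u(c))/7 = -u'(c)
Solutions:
 -7*Integral(1/(log(-_y) + log(3)), (_y, u(c)))/6 = C1 - c


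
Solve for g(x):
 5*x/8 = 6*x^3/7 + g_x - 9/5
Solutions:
 g(x) = C1 - 3*x^4/14 + 5*x^2/16 + 9*x/5


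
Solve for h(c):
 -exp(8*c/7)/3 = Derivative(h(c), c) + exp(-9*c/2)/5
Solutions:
 h(c) = C1 - 7*exp(8*c/7)/24 + 2*exp(-9*c/2)/45


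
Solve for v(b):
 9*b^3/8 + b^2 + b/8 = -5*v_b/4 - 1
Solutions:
 v(b) = C1 - 9*b^4/40 - 4*b^3/15 - b^2/20 - 4*b/5


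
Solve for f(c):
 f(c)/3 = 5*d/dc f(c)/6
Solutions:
 f(c) = C1*exp(2*c/5)


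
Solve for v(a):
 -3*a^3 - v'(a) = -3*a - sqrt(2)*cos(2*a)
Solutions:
 v(a) = C1 - 3*a^4/4 + 3*a^2/2 + sqrt(2)*sin(2*a)/2


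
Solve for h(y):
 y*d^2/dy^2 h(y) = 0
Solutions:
 h(y) = C1 + C2*y


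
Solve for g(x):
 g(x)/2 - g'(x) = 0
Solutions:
 g(x) = C1*exp(x/2)


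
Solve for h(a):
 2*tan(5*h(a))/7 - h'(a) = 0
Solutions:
 h(a) = -asin(C1*exp(10*a/7))/5 + pi/5
 h(a) = asin(C1*exp(10*a/7))/5


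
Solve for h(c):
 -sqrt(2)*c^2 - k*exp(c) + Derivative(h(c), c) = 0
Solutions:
 h(c) = C1 + sqrt(2)*c^3/3 + k*exp(c)


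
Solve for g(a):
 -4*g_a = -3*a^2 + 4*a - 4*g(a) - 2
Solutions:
 g(a) = C1*exp(a) - 3*a^2/4 - a/2 - 1


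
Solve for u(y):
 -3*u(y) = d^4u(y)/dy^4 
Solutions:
 u(y) = (C1*sin(sqrt(2)*3^(1/4)*y/2) + C2*cos(sqrt(2)*3^(1/4)*y/2))*exp(-sqrt(2)*3^(1/4)*y/2) + (C3*sin(sqrt(2)*3^(1/4)*y/2) + C4*cos(sqrt(2)*3^(1/4)*y/2))*exp(sqrt(2)*3^(1/4)*y/2)


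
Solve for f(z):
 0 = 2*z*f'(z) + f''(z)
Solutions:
 f(z) = C1 + C2*erf(z)


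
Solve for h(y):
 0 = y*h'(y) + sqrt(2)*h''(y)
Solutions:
 h(y) = C1 + C2*erf(2^(1/4)*y/2)


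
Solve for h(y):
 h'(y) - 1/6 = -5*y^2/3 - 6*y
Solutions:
 h(y) = C1 - 5*y^3/9 - 3*y^2 + y/6


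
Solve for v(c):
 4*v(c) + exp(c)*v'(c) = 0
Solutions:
 v(c) = C1*exp(4*exp(-c))


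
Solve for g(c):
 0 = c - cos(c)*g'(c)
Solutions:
 g(c) = C1 + Integral(c/cos(c), c)


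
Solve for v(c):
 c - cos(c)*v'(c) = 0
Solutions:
 v(c) = C1 + Integral(c/cos(c), c)


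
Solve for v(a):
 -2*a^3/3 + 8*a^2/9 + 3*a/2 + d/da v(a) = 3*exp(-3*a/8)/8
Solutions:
 v(a) = C1 + a^4/6 - 8*a^3/27 - 3*a^2/4 - 1/exp(a)^(3/8)


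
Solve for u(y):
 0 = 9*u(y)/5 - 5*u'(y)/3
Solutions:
 u(y) = C1*exp(27*y/25)


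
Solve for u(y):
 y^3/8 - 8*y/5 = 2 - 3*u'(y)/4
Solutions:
 u(y) = C1 - y^4/24 + 16*y^2/15 + 8*y/3


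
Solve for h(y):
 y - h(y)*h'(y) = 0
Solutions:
 h(y) = -sqrt(C1 + y^2)
 h(y) = sqrt(C1 + y^2)


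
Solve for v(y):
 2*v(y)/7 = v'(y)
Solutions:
 v(y) = C1*exp(2*y/7)


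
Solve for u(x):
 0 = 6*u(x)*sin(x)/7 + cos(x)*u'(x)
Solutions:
 u(x) = C1*cos(x)^(6/7)


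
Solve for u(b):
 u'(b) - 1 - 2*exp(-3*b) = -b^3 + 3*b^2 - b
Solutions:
 u(b) = C1 - b^4/4 + b^3 - b^2/2 + b - 2*exp(-3*b)/3


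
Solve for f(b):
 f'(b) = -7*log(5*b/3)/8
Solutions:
 f(b) = C1 - 7*b*log(b)/8 - 7*b*log(5)/8 + 7*b/8 + 7*b*log(3)/8


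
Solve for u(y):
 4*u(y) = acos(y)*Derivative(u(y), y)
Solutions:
 u(y) = C1*exp(4*Integral(1/acos(y), y))


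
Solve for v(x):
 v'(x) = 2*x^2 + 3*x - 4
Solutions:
 v(x) = C1 + 2*x^3/3 + 3*x^2/2 - 4*x


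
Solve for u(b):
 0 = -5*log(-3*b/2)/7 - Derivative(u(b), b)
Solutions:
 u(b) = C1 - 5*b*log(-b)/7 + 5*b*(-log(3) + log(2) + 1)/7


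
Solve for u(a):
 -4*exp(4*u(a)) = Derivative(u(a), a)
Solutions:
 u(a) = log(-I*(1/(C1 + 16*a))^(1/4))
 u(a) = log(I*(1/(C1 + 16*a))^(1/4))
 u(a) = log(-(1/(C1 + 16*a))^(1/4))
 u(a) = log(1/(C1 + 16*a))/4


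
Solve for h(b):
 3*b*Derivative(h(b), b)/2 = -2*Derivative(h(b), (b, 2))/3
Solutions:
 h(b) = C1 + C2*erf(3*sqrt(2)*b/4)


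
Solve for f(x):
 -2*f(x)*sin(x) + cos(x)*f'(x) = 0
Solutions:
 f(x) = C1/cos(x)^2


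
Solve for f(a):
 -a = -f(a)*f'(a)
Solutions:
 f(a) = -sqrt(C1 + a^2)
 f(a) = sqrt(C1 + a^2)


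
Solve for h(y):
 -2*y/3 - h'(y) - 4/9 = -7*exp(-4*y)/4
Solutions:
 h(y) = C1 - y^2/3 - 4*y/9 - 7*exp(-4*y)/16


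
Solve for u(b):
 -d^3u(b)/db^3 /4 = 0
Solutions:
 u(b) = C1 + C2*b + C3*b^2


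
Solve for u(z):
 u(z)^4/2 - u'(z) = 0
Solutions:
 u(z) = 2^(1/3)*(-1/(C1 + 3*z))^(1/3)
 u(z) = 2^(1/3)*(-1/(C1 + z))^(1/3)*(-3^(2/3) - 3*3^(1/6)*I)/6
 u(z) = 2^(1/3)*(-1/(C1 + z))^(1/3)*(-3^(2/3) + 3*3^(1/6)*I)/6


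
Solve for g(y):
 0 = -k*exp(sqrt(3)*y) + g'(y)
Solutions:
 g(y) = C1 + sqrt(3)*k*exp(sqrt(3)*y)/3


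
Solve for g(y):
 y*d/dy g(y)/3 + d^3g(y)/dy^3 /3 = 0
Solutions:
 g(y) = C1 + Integral(C2*airyai(-y) + C3*airybi(-y), y)


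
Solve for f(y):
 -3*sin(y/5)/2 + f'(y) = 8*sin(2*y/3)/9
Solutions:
 f(y) = C1 - 15*cos(y/5)/2 - 4*cos(2*y/3)/3


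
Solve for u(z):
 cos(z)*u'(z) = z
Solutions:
 u(z) = C1 + Integral(z/cos(z), z)


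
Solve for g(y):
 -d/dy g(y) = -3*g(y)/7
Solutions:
 g(y) = C1*exp(3*y/7)


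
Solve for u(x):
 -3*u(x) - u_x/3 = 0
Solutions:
 u(x) = C1*exp(-9*x)


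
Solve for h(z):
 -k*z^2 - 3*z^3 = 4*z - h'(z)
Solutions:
 h(z) = C1 + k*z^3/3 + 3*z^4/4 + 2*z^2


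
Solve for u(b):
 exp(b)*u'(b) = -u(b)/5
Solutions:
 u(b) = C1*exp(exp(-b)/5)


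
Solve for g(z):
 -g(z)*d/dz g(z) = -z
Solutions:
 g(z) = -sqrt(C1 + z^2)
 g(z) = sqrt(C1 + z^2)


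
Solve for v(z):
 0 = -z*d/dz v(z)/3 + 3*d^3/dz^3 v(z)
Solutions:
 v(z) = C1 + Integral(C2*airyai(3^(1/3)*z/3) + C3*airybi(3^(1/3)*z/3), z)


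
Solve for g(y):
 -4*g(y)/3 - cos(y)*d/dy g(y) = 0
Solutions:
 g(y) = C1*(sin(y) - 1)^(2/3)/(sin(y) + 1)^(2/3)


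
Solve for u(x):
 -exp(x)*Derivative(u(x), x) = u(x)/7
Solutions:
 u(x) = C1*exp(exp(-x)/7)


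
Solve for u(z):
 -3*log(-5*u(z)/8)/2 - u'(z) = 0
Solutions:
 2*Integral(1/(log(-_y) - 3*log(2) + log(5)), (_y, u(z)))/3 = C1 - z


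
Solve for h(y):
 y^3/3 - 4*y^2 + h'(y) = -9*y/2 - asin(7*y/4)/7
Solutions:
 h(y) = C1 - y^4/12 + 4*y^3/3 - 9*y^2/4 - y*asin(7*y/4)/7 - sqrt(16 - 49*y^2)/49


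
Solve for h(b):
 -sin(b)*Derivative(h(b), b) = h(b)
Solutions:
 h(b) = C1*sqrt(cos(b) + 1)/sqrt(cos(b) - 1)


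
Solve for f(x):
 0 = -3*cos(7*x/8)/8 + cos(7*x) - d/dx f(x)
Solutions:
 f(x) = C1 - 3*sin(7*x/8)/7 + sin(7*x)/7


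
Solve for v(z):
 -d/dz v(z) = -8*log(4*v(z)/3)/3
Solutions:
 -3*Integral(1/(log(_y) - log(3) + 2*log(2)), (_y, v(z)))/8 = C1 - z


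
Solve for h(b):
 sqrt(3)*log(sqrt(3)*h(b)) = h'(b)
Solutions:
 -2*sqrt(3)*Integral(1/(2*log(_y) + log(3)), (_y, h(b)))/3 = C1 - b


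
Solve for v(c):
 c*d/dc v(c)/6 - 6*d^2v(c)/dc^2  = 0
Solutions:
 v(c) = C1 + C2*erfi(sqrt(2)*c/12)


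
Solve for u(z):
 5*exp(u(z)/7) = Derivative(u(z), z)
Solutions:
 u(z) = 7*log(-1/(C1 + 5*z)) + 7*log(7)


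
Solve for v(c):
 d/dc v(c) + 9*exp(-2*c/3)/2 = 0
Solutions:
 v(c) = C1 + 27*exp(-2*c/3)/4


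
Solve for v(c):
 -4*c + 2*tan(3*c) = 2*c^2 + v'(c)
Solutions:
 v(c) = C1 - 2*c^3/3 - 2*c^2 - 2*log(cos(3*c))/3


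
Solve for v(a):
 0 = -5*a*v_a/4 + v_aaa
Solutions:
 v(a) = C1 + Integral(C2*airyai(10^(1/3)*a/2) + C3*airybi(10^(1/3)*a/2), a)


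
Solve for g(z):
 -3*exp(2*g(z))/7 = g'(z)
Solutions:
 g(z) = log(-sqrt(1/(C1 + 3*z))) - log(2) + log(14)/2
 g(z) = log(1/(C1 + 3*z))/2 - log(2) + log(14)/2


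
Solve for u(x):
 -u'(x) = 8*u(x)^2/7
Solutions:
 u(x) = 7/(C1 + 8*x)


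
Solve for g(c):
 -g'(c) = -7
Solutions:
 g(c) = C1 + 7*c


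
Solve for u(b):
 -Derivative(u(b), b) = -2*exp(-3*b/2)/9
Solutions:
 u(b) = C1 - 4*exp(-3*b/2)/27


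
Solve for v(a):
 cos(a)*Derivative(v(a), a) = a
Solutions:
 v(a) = C1 + Integral(a/cos(a), a)


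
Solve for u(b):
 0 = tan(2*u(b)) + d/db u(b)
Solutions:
 u(b) = -asin(C1*exp(-2*b))/2 + pi/2
 u(b) = asin(C1*exp(-2*b))/2


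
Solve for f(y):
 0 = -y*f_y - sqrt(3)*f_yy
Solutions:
 f(y) = C1 + C2*erf(sqrt(2)*3^(3/4)*y/6)


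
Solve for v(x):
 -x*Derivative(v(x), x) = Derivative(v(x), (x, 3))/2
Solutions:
 v(x) = C1 + Integral(C2*airyai(-2^(1/3)*x) + C3*airybi(-2^(1/3)*x), x)


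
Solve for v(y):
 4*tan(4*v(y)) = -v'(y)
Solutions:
 v(y) = -asin(C1*exp(-16*y))/4 + pi/4
 v(y) = asin(C1*exp(-16*y))/4


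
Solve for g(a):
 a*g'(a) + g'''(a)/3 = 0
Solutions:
 g(a) = C1 + Integral(C2*airyai(-3^(1/3)*a) + C3*airybi(-3^(1/3)*a), a)


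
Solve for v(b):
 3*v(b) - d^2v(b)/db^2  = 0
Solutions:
 v(b) = C1*exp(-sqrt(3)*b) + C2*exp(sqrt(3)*b)


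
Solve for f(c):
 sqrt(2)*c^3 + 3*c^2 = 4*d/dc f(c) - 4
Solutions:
 f(c) = C1 + sqrt(2)*c^4/16 + c^3/4 + c


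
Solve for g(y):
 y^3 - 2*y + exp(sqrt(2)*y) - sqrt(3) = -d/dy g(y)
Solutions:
 g(y) = C1 - y^4/4 + y^2 + sqrt(3)*y - sqrt(2)*exp(sqrt(2)*y)/2


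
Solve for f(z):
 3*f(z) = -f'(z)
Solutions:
 f(z) = C1*exp(-3*z)


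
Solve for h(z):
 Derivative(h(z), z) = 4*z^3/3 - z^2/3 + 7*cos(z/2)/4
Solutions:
 h(z) = C1 + z^4/3 - z^3/9 + 7*sin(z/2)/2


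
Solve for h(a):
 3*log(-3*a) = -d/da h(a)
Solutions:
 h(a) = C1 - 3*a*log(-a) + 3*a*(1 - log(3))


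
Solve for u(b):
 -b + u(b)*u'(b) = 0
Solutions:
 u(b) = -sqrt(C1 + b^2)
 u(b) = sqrt(C1 + b^2)


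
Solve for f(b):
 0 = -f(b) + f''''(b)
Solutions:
 f(b) = C1*exp(-b) + C2*exp(b) + C3*sin(b) + C4*cos(b)


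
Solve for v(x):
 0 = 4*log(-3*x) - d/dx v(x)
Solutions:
 v(x) = C1 + 4*x*log(-x) + 4*x*(-1 + log(3))


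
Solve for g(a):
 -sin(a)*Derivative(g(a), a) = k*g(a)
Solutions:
 g(a) = C1*exp(k*(-log(cos(a) - 1) + log(cos(a) + 1))/2)


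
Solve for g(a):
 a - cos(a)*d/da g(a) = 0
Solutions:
 g(a) = C1 + Integral(a/cos(a), a)


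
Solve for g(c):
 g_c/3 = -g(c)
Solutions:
 g(c) = C1*exp(-3*c)


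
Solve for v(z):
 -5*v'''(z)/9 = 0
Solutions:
 v(z) = C1 + C2*z + C3*z^2


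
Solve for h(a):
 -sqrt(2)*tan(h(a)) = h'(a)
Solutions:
 h(a) = pi - asin(C1*exp(-sqrt(2)*a))
 h(a) = asin(C1*exp(-sqrt(2)*a))


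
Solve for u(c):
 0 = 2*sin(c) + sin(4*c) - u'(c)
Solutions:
 u(c) = C1 - 2*cos(c) - cos(4*c)/4


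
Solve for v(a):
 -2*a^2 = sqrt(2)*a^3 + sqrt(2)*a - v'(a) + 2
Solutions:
 v(a) = C1 + sqrt(2)*a^4/4 + 2*a^3/3 + sqrt(2)*a^2/2 + 2*a


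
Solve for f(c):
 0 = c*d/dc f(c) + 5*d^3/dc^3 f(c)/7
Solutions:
 f(c) = C1 + Integral(C2*airyai(-5^(2/3)*7^(1/3)*c/5) + C3*airybi(-5^(2/3)*7^(1/3)*c/5), c)


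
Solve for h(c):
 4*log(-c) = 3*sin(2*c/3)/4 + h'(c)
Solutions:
 h(c) = C1 + 4*c*log(-c) - 4*c + 9*cos(2*c/3)/8


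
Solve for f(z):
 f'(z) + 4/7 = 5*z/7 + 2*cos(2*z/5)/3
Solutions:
 f(z) = C1 + 5*z^2/14 - 4*z/7 + 5*sin(2*z/5)/3


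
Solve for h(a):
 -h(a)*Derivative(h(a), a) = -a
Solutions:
 h(a) = -sqrt(C1 + a^2)
 h(a) = sqrt(C1 + a^2)


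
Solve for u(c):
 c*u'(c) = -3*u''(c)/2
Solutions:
 u(c) = C1 + C2*erf(sqrt(3)*c/3)


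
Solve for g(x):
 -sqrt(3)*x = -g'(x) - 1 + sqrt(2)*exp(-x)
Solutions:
 g(x) = C1 + sqrt(3)*x^2/2 - x - sqrt(2)*exp(-x)


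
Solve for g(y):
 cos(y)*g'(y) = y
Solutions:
 g(y) = C1 + Integral(y/cos(y), y)


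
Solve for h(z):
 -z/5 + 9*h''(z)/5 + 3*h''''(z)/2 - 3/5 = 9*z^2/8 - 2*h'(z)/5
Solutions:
 h(z) = C1 + C2*exp(z*(-3*12^(1/3)*5^(2/3)/(5 + sqrt(115))^(1/3) + 90^(1/3)*(5 + sqrt(115))^(1/3))/30)*sin(10^(1/3)*3^(1/6)*z*(10^(1/3)*3^(2/3)/(5 + sqrt(115))^(1/3) + (5 + sqrt(115))^(1/3))/10) + C3*exp(z*(-3*12^(1/3)*5^(2/3)/(5 + sqrt(115))^(1/3) + 90^(1/3)*(5 + sqrt(115))^(1/3))/30)*cos(10^(1/3)*3^(1/6)*z*(10^(1/3)*3^(2/3)/(5 + sqrt(115))^(1/3) + (5 + sqrt(115))^(1/3))/10) + C4*exp(-z*(-3*12^(1/3)*5^(2/3)/(5 + sqrt(115))^(1/3) + 90^(1/3)*(5 + sqrt(115))^(1/3))/15) + 15*z^3/16 - 397*z^2/32 + 3621*z/32


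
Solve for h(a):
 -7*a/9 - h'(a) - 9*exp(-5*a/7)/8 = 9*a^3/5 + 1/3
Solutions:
 h(a) = C1 - 9*a^4/20 - 7*a^2/18 - a/3 + 63*exp(-5*a/7)/40


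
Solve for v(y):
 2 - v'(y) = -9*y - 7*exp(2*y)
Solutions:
 v(y) = C1 + 9*y^2/2 + 2*y + 7*exp(2*y)/2


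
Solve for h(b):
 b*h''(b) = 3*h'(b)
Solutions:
 h(b) = C1 + C2*b^4


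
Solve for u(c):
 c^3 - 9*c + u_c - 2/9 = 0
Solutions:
 u(c) = C1 - c^4/4 + 9*c^2/2 + 2*c/9


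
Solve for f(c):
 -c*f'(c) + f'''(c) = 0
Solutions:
 f(c) = C1 + Integral(C2*airyai(c) + C3*airybi(c), c)


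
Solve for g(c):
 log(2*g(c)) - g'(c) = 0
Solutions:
 -Integral(1/(log(_y) + log(2)), (_y, g(c))) = C1 - c


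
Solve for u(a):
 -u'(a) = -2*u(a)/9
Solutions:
 u(a) = C1*exp(2*a/9)


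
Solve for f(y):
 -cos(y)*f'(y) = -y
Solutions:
 f(y) = C1 + Integral(y/cos(y), y)


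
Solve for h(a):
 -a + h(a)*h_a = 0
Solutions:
 h(a) = -sqrt(C1 + a^2)
 h(a) = sqrt(C1 + a^2)


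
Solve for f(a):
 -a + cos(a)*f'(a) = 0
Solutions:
 f(a) = C1 + Integral(a/cos(a), a)


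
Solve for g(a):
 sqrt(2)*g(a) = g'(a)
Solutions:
 g(a) = C1*exp(sqrt(2)*a)


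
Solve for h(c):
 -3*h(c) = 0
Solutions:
 h(c) = 0


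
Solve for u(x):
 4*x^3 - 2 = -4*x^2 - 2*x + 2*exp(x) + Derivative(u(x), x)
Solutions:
 u(x) = C1 + x^4 + 4*x^3/3 + x^2 - 2*x - 2*exp(x)


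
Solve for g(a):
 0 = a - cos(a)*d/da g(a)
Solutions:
 g(a) = C1 + Integral(a/cos(a), a)


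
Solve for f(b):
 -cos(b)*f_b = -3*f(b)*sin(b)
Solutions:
 f(b) = C1/cos(b)^3


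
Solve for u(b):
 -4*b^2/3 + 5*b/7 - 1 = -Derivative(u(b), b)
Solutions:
 u(b) = C1 + 4*b^3/9 - 5*b^2/14 + b


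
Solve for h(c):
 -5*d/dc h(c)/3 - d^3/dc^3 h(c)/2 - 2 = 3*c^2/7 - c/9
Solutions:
 h(c) = C1 + C2*sin(sqrt(30)*c/3) + C3*cos(sqrt(30)*c/3) - 3*c^3/35 + c^2/30 - 183*c/175


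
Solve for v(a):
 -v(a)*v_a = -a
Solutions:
 v(a) = -sqrt(C1 + a^2)
 v(a) = sqrt(C1 + a^2)


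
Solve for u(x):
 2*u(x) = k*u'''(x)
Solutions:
 u(x) = C1*exp(2^(1/3)*x*(1/k)^(1/3)) + C2*exp(2^(1/3)*x*(-1 + sqrt(3)*I)*(1/k)^(1/3)/2) + C3*exp(-2^(1/3)*x*(1 + sqrt(3)*I)*(1/k)^(1/3)/2)


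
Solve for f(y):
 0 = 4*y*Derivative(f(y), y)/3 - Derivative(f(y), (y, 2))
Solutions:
 f(y) = C1 + C2*erfi(sqrt(6)*y/3)


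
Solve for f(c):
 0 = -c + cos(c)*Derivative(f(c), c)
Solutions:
 f(c) = C1 + Integral(c/cos(c), c)


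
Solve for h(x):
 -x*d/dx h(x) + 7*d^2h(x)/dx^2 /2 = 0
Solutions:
 h(x) = C1 + C2*erfi(sqrt(7)*x/7)


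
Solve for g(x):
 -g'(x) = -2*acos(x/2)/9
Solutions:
 g(x) = C1 + 2*x*acos(x/2)/9 - 2*sqrt(4 - x^2)/9


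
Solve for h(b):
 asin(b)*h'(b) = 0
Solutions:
 h(b) = C1


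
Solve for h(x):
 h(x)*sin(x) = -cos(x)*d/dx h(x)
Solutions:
 h(x) = C1*cos(x)


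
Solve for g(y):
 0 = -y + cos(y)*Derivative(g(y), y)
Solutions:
 g(y) = C1 + Integral(y/cos(y), y)


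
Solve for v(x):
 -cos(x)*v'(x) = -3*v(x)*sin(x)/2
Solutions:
 v(x) = C1/cos(x)^(3/2)


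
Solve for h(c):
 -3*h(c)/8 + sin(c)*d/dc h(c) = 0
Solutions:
 h(c) = C1*(cos(c) - 1)^(3/16)/(cos(c) + 1)^(3/16)


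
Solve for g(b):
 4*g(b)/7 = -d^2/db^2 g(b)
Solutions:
 g(b) = C1*sin(2*sqrt(7)*b/7) + C2*cos(2*sqrt(7)*b/7)


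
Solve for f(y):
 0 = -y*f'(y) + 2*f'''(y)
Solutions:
 f(y) = C1 + Integral(C2*airyai(2^(2/3)*y/2) + C3*airybi(2^(2/3)*y/2), y)


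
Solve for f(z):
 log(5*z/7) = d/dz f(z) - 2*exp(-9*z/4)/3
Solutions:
 f(z) = C1 + z*log(z) + z*(-log(7) - 1 + log(5)) - 8*exp(-9*z/4)/27


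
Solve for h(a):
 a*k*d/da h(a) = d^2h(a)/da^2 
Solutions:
 h(a) = Piecewise((-sqrt(2)*sqrt(pi)*C1*erf(sqrt(2)*a*sqrt(-k)/2)/(2*sqrt(-k)) - C2, (k > 0) | (k < 0)), (-C1*a - C2, True))


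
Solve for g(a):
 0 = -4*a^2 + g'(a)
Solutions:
 g(a) = C1 + 4*a^3/3


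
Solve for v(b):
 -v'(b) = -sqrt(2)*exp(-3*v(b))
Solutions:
 v(b) = log(C1 + 3*sqrt(2)*b)/3
 v(b) = log((-3^(1/3) - 3^(5/6)*I)*(C1 + sqrt(2)*b)^(1/3)/2)
 v(b) = log((-3^(1/3) + 3^(5/6)*I)*(C1 + sqrt(2)*b)^(1/3)/2)


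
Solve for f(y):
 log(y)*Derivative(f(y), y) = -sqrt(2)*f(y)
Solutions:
 f(y) = C1*exp(-sqrt(2)*li(y))


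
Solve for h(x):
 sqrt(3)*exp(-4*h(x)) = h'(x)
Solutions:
 h(x) = log(-I*(C1 + 4*sqrt(3)*x)^(1/4))
 h(x) = log(I*(C1 + 4*sqrt(3)*x)^(1/4))
 h(x) = log(-(C1 + 4*sqrt(3)*x)^(1/4))
 h(x) = log(C1 + 4*sqrt(3)*x)/4


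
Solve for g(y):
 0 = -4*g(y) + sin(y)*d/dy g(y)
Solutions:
 g(y) = C1*(cos(y)^2 - 2*cos(y) + 1)/(cos(y)^2 + 2*cos(y) + 1)


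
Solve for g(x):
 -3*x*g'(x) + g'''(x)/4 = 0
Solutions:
 g(x) = C1 + Integral(C2*airyai(12^(1/3)*x) + C3*airybi(12^(1/3)*x), x)


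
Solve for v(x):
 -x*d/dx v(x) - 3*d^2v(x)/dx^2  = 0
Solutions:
 v(x) = C1 + C2*erf(sqrt(6)*x/6)


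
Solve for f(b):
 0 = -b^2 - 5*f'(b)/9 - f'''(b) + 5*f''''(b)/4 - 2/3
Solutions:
 f(b) = C1 + C2*exp(b*(-2^(1/3)*(5*sqrt(6585) + 407)^(1/3) - 8*2^(2/3)/(5*sqrt(6585) + 407)^(1/3) + 8)/30)*sin(2^(1/3)*sqrt(3)*b*(-(5*sqrt(6585) + 407)^(1/3) + 8*2^(1/3)/(5*sqrt(6585) + 407)^(1/3))/30) + C3*exp(b*(-2^(1/3)*(5*sqrt(6585) + 407)^(1/3) - 8*2^(2/3)/(5*sqrt(6585) + 407)^(1/3) + 8)/30)*cos(2^(1/3)*sqrt(3)*b*(-(5*sqrt(6585) + 407)^(1/3) + 8*2^(1/3)/(5*sqrt(6585) + 407)^(1/3))/30) + C4*exp(b*(8*2^(2/3)/(5*sqrt(6585) + 407)^(1/3) + 4 + 2^(1/3)*(5*sqrt(6585) + 407)^(1/3))/15) - 3*b^3/5 + 132*b/25


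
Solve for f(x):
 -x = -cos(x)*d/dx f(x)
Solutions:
 f(x) = C1 + Integral(x/cos(x), x)


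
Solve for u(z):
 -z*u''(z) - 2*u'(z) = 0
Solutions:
 u(z) = C1 + C2/z


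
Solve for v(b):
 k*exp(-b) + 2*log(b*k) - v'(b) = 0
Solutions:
 v(b) = C1 + 2*b*log(b*k) - 2*b - k*exp(-b)


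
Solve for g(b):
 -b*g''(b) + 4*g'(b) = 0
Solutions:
 g(b) = C1 + C2*b^5


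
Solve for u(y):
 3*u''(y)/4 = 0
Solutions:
 u(y) = C1 + C2*y


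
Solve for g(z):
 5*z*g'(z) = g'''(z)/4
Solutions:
 g(z) = C1 + Integral(C2*airyai(20^(1/3)*z) + C3*airybi(20^(1/3)*z), z)


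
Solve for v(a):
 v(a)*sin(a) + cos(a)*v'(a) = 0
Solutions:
 v(a) = C1*cos(a)


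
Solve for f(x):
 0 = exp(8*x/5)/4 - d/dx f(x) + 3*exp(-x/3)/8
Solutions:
 f(x) = C1 + 5*exp(8*x/5)/32 - 9*exp(-x/3)/8


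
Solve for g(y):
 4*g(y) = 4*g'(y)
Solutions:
 g(y) = C1*exp(y)


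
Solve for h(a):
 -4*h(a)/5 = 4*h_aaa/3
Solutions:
 h(a) = C3*exp(-3^(1/3)*5^(2/3)*a/5) + (C1*sin(3^(5/6)*5^(2/3)*a/10) + C2*cos(3^(5/6)*5^(2/3)*a/10))*exp(3^(1/3)*5^(2/3)*a/10)


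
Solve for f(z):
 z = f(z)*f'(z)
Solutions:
 f(z) = -sqrt(C1 + z^2)
 f(z) = sqrt(C1 + z^2)


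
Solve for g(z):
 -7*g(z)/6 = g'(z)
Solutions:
 g(z) = C1*exp(-7*z/6)


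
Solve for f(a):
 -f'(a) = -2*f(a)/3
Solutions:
 f(a) = C1*exp(2*a/3)


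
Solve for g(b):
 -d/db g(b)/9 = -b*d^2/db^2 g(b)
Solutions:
 g(b) = C1 + C2*b^(10/9)


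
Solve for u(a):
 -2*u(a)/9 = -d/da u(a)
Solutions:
 u(a) = C1*exp(2*a/9)


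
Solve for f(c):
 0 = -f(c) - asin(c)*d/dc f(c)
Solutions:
 f(c) = C1*exp(-Integral(1/asin(c), c))


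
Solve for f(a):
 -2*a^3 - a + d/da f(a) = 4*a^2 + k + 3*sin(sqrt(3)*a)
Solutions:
 f(a) = C1 + a^4/2 + 4*a^3/3 + a^2/2 + a*k - sqrt(3)*cos(sqrt(3)*a)


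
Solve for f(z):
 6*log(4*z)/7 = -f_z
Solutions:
 f(z) = C1 - 6*z*log(z)/7 - 12*z*log(2)/7 + 6*z/7


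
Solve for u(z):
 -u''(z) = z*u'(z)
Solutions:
 u(z) = C1 + C2*erf(sqrt(2)*z/2)


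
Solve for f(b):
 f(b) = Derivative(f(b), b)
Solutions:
 f(b) = C1*exp(b)


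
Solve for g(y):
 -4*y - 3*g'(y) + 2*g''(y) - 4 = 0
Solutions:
 g(y) = C1 + C2*exp(3*y/2) - 2*y^2/3 - 20*y/9


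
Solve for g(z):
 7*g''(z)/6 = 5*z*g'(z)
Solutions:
 g(z) = C1 + C2*erfi(sqrt(105)*z/7)


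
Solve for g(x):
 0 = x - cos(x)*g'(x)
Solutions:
 g(x) = C1 + Integral(x/cos(x), x)


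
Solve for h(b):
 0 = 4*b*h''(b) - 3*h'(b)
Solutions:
 h(b) = C1 + C2*b^(7/4)


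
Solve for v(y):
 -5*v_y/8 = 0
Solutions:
 v(y) = C1


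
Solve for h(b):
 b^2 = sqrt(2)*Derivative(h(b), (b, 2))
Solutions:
 h(b) = C1 + C2*b + sqrt(2)*b^4/24


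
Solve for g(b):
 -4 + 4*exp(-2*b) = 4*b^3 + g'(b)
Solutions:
 g(b) = C1 - b^4 - 4*b - 2*exp(-2*b)


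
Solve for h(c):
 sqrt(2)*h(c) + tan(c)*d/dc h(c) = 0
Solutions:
 h(c) = C1/sin(c)^(sqrt(2))


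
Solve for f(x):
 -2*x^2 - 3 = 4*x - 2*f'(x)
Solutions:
 f(x) = C1 + x^3/3 + x^2 + 3*x/2


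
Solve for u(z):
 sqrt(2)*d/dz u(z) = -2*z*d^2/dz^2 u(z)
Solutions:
 u(z) = C1 + C2*z^(1 - sqrt(2)/2)


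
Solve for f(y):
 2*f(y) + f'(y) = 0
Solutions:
 f(y) = C1*exp(-2*y)


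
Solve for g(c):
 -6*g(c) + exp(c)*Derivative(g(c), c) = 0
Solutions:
 g(c) = C1*exp(-6*exp(-c))


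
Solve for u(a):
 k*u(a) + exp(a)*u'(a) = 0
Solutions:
 u(a) = C1*exp(k*exp(-a))


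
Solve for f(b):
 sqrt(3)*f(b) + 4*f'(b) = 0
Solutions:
 f(b) = C1*exp(-sqrt(3)*b/4)


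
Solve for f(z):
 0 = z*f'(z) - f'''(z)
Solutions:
 f(z) = C1 + Integral(C2*airyai(z) + C3*airybi(z), z)


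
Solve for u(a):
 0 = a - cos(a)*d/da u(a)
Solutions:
 u(a) = C1 + Integral(a/cos(a), a)


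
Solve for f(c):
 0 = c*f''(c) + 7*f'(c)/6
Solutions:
 f(c) = C1 + C2/c^(1/6)


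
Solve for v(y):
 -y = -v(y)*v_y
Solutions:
 v(y) = -sqrt(C1 + y^2)
 v(y) = sqrt(C1 + y^2)


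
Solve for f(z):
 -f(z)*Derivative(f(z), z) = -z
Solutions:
 f(z) = -sqrt(C1 + z^2)
 f(z) = sqrt(C1 + z^2)


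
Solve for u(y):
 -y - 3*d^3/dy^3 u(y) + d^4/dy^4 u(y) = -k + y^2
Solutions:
 u(y) = C1 + C2*y + C3*y^2 + C4*exp(3*y) - y^5/180 - 5*y^4/216 + y^3*(9*k - 5)/162


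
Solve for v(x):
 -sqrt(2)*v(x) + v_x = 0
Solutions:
 v(x) = C1*exp(sqrt(2)*x)


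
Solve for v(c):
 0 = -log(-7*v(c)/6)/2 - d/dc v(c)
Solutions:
 2*Integral(1/(log(-_y) - log(6) + log(7)), (_y, v(c))) = C1 - c


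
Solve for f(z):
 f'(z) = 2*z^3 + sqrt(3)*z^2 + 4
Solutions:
 f(z) = C1 + z^4/2 + sqrt(3)*z^3/3 + 4*z


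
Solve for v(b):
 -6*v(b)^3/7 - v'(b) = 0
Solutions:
 v(b) = -sqrt(14)*sqrt(-1/(C1 - 6*b))/2
 v(b) = sqrt(14)*sqrt(-1/(C1 - 6*b))/2


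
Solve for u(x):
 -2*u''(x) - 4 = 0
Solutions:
 u(x) = C1 + C2*x - x^2


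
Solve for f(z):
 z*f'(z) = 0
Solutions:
 f(z) = C1


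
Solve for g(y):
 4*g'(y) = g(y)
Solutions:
 g(y) = C1*exp(y/4)


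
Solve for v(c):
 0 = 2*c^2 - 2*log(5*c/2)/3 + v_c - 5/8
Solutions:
 v(c) = C1 - 2*c^3/3 + 2*c*log(c)/3 - 2*c*log(2)/3 - c/24 + 2*c*log(5)/3


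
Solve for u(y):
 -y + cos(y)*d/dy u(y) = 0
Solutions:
 u(y) = C1 + Integral(y/cos(y), y)


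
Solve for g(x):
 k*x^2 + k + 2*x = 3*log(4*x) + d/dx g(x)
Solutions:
 g(x) = C1 + k*x^3/3 + k*x + x^2 - 3*x*log(x) - x*log(64) + 3*x


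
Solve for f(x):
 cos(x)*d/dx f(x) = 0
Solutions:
 f(x) = C1


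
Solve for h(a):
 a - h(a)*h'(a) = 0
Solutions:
 h(a) = -sqrt(C1 + a^2)
 h(a) = sqrt(C1 + a^2)


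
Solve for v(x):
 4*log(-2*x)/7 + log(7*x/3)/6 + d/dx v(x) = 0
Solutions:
 v(x) = C1 - 31*x*log(x)/42 + x*(-24*log(2) - 7*log(7) + 7*log(3) + 31 - 24*I*pi)/42


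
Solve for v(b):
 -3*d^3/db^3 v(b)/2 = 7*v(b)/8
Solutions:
 v(b) = C3*exp(b*(-126^(1/3) + 3*14^(1/3)*3^(2/3))/24)*sin(14^(1/3)*3^(1/6)*b/4) + C4*exp(b*(-126^(1/3) + 3*14^(1/3)*3^(2/3))/24)*cos(14^(1/3)*3^(1/6)*b/4) + C5*exp(-b*(126^(1/3) + 3*14^(1/3)*3^(2/3))/24) + (C1*sin(14^(1/3)*3^(1/6)*b/4) + C2*cos(14^(1/3)*3^(1/6)*b/4))*exp(126^(1/3)*b/12)


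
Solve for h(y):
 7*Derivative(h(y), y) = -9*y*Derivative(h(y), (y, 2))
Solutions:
 h(y) = C1 + C2*y^(2/9)


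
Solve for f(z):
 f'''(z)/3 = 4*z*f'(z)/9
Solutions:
 f(z) = C1 + Integral(C2*airyai(6^(2/3)*z/3) + C3*airybi(6^(2/3)*z/3), z)


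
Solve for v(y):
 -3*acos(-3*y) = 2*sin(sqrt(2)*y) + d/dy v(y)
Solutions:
 v(y) = C1 - 3*y*acos(-3*y) - sqrt(1 - 9*y^2) + sqrt(2)*cos(sqrt(2)*y)


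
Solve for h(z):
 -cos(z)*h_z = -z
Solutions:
 h(z) = C1 + Integral(z/cos(z), z)
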